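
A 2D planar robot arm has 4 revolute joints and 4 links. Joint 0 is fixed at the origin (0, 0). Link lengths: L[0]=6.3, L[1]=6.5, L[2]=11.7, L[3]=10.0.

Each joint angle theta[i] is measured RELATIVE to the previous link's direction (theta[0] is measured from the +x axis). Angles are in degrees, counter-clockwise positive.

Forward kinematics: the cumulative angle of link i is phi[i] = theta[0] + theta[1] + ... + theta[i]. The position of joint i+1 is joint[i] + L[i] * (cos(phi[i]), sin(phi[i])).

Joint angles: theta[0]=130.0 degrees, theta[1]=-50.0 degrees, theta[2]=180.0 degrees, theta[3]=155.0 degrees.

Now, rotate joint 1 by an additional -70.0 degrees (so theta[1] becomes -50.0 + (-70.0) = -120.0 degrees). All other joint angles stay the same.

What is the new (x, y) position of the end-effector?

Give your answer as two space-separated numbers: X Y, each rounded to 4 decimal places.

Answer: 0.4887 1.3349

Derivation:
joint[0] = (0.0000, 0.0000)  (base)
link 0: phi[0] = 130 = 130 deg
  cos(130 deg) = -0.6428, sin(130 deg) = 0.7660
  joint[1] = (0.0000, 0.0000) + 6.3 * (-0.6428, 0.7660) = (0.0000 + -4.0496, 0.0000 + 4.8261) = (-4.0496, 4.8261)
link 1: phi[1] = 130 + -120 = 10 deg
  cos(10 deg) = 0.9848, sin(10 deg) = 0.1736
  joint[2] = (-4.0496, 4.8261) + 6.5 * (0.9848, 0.1736) = (-4.0496 + 6.4013, 4.8261 + 1.1287) = (2.3517, 5.9548)
link 2: phi[2] = 130 + -120 + 180 = 190 deg
  cos(190 deg) = -0.9848, sin(190 deg) = -0.1736
  joint[3] = (2.3517, 5.9548) + 11.7 * (-0.9848, -0.1736) = (2.3517 + -11.5223, 5.9548 + -2.0317) = (-9.1706, 3.9231)
link 3: phi[3] = 130 + -120 + 180 + 155 = 345 deg
  cos(345 deg) = 0.9659, sin(345 deg) = -0.2588
  joint[4] = (-9.1706, 3.9231) + 10 * (0.9659, -0.2588) = (-9.1706 + 9.6593, 3.9231 + -2.5882) = (0.4887, 1.3349)
End effector: (0.4887, 1.3349)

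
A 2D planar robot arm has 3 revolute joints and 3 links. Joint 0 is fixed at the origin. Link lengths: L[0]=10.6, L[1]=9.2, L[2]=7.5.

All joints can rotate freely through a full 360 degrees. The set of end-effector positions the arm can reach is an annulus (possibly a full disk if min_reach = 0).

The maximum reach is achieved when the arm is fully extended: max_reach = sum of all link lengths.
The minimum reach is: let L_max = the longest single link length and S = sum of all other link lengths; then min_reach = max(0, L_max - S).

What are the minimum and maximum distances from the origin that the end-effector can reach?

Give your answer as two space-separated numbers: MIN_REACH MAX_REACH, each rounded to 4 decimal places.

Link lengths: [10.6, 9.2, 7.5]
max_reach = 10.6 + 9.2 + 7.5 = 27.3
L_max = max([10.6, 9.2, 7.5]) = 10.6
S (sum of others) = 27.3 - 10.6 = 16.7
min_reach = max(0, 10.6 - 16.7) = max(0, -6.1) = 0

Answer: 0.0000 27.3000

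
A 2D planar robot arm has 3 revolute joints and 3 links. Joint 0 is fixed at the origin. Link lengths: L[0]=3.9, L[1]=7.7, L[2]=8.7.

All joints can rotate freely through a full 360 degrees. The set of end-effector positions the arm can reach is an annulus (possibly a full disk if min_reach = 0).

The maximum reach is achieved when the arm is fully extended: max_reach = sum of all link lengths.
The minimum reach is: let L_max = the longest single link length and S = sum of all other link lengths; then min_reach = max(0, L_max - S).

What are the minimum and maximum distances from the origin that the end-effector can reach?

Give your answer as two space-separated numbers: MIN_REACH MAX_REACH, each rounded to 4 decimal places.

Answer: 0.0000 20.3000

Derivation:
Link lengths: [3.9, 7.7, 8.7]
max_reach = 3.9 + 7.7 + 8.7 = 20.3
L_max = max([3.9, 7.7, 8.7]) = 8.7
S (sum of others) = 20.3 - 8.7 = 11.6
min_reach = max(0, 8.7 - 11.6) = max(0, -2.9) = 0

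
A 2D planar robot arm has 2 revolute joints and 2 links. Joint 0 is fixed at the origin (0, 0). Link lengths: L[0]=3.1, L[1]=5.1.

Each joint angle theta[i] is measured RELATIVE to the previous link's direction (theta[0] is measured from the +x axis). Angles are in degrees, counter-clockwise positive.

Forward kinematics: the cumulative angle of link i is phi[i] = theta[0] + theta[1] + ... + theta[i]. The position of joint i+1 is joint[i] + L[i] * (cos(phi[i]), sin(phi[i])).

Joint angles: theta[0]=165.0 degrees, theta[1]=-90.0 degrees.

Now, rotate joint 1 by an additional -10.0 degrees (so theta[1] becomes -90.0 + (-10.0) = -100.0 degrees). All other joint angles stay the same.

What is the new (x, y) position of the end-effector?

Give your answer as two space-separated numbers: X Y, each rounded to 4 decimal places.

Answer: -0.8390 5.4245

Derivation:
joint[0] = (0.0000, 0.0000)  (base)
link 0: phi[0] = 165 = 165 deg
  cos(165 deg) = -0.9659, sin(165 deg) = 0.2588
  joint[1] = (0.0000, 0.0000) + 3.1 * (-0.9659, 0.2588) = (0.0000 + -2.9944, 0.0000 + 0.8023) = (-2.9944, 0.8023)
link 1: phi[1] = 165 + -100 = 65 deg
  cos(65 deg) = 0.4226, sin(65 deg) = 0.9063
  joint[2] = (-2.9944, 0.8023) + 5.1 * (0.4226, 0.9063) = (-2.9944 + 2.1554, 0.8023 + 4.6222) = (-0.8390, 5.4245)
End effector: (-0.8390, 5.4245)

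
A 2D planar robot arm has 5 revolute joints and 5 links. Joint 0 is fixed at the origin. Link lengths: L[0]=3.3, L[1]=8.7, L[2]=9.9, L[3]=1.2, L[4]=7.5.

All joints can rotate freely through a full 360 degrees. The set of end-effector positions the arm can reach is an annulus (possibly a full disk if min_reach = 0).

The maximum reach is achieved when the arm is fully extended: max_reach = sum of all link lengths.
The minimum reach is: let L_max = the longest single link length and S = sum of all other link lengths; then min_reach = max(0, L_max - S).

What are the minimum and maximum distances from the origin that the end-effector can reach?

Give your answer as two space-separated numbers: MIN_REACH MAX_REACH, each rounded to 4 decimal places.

Answer: 0.0000 30.6000

Derivation:
Link lengths: [3.3, 8.7, 9.9, 1.2, 7.5]
max_reach = 3.3 + 8.7 + 9.9 + 1.2 + 7.5 = 30.6
L_max = max([3.3, 8.7, 9.9, 1.2, 7.5]) = 9.9
S (sum of others) = 30.6 - 9.9 = 20.7
min_reach = max(0, 9.9 - 20.7) = max(0, -10.8) = 0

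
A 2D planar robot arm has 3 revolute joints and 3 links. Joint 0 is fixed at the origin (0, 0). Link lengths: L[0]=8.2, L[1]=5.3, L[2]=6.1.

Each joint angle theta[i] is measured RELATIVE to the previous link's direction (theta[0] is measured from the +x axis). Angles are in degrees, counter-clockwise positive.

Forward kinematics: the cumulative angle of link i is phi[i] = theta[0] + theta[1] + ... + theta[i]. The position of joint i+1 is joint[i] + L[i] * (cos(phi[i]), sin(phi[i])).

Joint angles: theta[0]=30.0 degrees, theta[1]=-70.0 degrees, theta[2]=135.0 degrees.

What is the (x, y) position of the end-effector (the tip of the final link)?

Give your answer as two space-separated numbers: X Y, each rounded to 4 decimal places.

joint[0] = (0.0000, 0.0000)  (base)
link 0: phi[0] = 30 = 30 deg
  cos(30 deg) = 0.8660, sin(30 deg) = 0.5000
  joint[1] = (0.0000, 0.0000) + 8.2 * (0.8660, 0.5000) = (0.0000 + 7.1014, 0.0000 + 4.1000) = (7.1014, 4.1000)
link 1: phi[1] = 30 + -70 = -40 deg
  cos(-40 deg) = 0.7660, sin(-40 deg) = -0.6428
  joint[2] = (7.1014, 4.1000) + 5.3 * (0.7660, -0.6428) = (7.1014 + 4.0600, 4.1000 + -3.4068) = (11.1614, 0.6932)
link 2: phi[2] = 30 + -70 + 135 = 95 deg
  cos(95 deg) = -0.0872, sin(95 deg) = 0.9962
  joint[3] = (11.1614, 0.6932) + 6.1 * (-0.0872, 0.9962) = (11.1614 + -0.5317, 0.6932 + 6.0768) = (10.6298, 6.7700)
End effector: (10.6298, 6.7700)

Answer: 10.6298 6.7700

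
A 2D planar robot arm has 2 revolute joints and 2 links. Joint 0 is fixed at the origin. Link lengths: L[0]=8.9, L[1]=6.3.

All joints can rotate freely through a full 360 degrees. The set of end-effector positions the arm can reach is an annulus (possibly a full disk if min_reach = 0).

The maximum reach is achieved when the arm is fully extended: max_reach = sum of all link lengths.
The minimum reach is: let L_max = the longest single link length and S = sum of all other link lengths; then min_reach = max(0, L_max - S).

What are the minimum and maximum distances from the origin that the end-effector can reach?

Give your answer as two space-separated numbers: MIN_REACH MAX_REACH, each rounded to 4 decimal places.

Answer: 2.6000 15.2000

Derivation:
Link lengths: [8.9, 6.3]
max_reach = 8.9 + 6.3 = 15.2
L_max = max([8.9, 6.3]) = 8.9
S (sum of others) = 15.2 - 8.9 = 6.3
min_reach = max(0, 8.9 - 6.3) = max(0, 2.6) = 2.6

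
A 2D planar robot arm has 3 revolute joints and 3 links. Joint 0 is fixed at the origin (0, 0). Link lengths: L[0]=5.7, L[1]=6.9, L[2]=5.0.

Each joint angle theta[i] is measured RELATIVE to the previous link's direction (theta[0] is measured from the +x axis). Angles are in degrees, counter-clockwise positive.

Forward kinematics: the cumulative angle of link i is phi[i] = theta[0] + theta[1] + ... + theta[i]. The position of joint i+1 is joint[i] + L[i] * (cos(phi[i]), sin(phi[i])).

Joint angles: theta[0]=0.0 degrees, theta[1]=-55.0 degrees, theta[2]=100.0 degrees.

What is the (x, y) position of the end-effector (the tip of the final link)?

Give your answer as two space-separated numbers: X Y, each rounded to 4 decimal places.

joint[0] = (0.0000, 0.0000)  (base)
link 0: phi[0] = 0 = 0 deg
  cos(0 deg) = 1.0000, sin(0 deg) = 0.0000
  joint[1] = (0.0000, 0.0000) + 5.7 * (1.0000, 0.0000) = (0.0000 + 5.7000, 0.0000 + 0.0000) = (5.7000, 0.0000)
link 1: phi[1] = 0 + -55 = -55 deg
  cos(-55 deg) = 0.5736, sin(-55 deg) = -0.8192
  joint[2] = (5.7000, 0.0000) + 6.9 * (0.5736, -0.8192) = (5.7000 + 3.9577, 0.0000 + -5.6521) = (9.6577, -5.6521)
link 2: phi[2] = 0 + -55 + 100 = 45 deg
  cos(45 deg) = 0.7071, sin(45 deg) = 0.7071
  joint[3] = (9.6577, -5.6521) + 5 * (0.7071, 0.7071) = (9.6577 + 3.5355, -5.6521 + 3.5355) = (13.1932, -2.1166)
End effector: (13.1932, -2.1166)

Answer: 13.1932 -2.1166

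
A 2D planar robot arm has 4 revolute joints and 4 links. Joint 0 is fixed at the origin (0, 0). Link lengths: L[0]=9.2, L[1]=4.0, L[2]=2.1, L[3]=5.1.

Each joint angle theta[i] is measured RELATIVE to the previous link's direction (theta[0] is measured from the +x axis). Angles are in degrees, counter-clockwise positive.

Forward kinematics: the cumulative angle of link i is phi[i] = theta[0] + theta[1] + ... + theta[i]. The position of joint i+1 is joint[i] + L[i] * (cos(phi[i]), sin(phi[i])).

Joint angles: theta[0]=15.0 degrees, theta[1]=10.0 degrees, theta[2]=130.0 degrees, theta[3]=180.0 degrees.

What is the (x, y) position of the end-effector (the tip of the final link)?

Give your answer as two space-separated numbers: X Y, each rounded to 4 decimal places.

joint[0] = (0.0000, 0.0000)  (base)
link 0: phi[0] = 15 = 15 deg
  cos(15 deg) = 0.9659, sin(15 deg) = 0.2588
  joint[1] = (0.0000, 0.0000) + 9.2 * (0.9659, 0.2588) = (0.0000 + 8.8865, 0.0000 + 2.3811) = (8.8865, 2.3811)
link 1: phi[1] = 15 + 10 = 25 deg
  cos(25 deg) = 0.9063, sin(25 deg) = 0.4226
  joint[2] = (8.8865, 2.3811) + 4 * (0.9063, 0.4226) = (8.8865 + 3.6252, 2.3811 + 1.6905) = (12.5117, 4.0716)
link 2: phi[2] = 15 + 10 + 130 = 155 deg
  cos(155 deg) = -0.9063, sin(155 deg) = 0.4226
  joint[3] = (12.5117, 4.0716) + 2.1 * (-0.9063, 0.4226) = (12.5117 + -1.9032, 4.0716 + 0.8875) = (10.6085, 4.9591)
link 3: phi[3] = 15 + 10 + 130 + 180 = 335 deg
  cos(335 deg) = 0.9063, sin(335 deg) = -0.4226
  joint[4] = (10.6085, 4.9591) + 5.1 * (0.9063, -0.4226) = (10.6085 + 4.6222, 4.9591 + -2.1554) = (15.2307, 2.8038)
End effector: (15.2307, 2.8038)

Answer: 15.2307 2.8038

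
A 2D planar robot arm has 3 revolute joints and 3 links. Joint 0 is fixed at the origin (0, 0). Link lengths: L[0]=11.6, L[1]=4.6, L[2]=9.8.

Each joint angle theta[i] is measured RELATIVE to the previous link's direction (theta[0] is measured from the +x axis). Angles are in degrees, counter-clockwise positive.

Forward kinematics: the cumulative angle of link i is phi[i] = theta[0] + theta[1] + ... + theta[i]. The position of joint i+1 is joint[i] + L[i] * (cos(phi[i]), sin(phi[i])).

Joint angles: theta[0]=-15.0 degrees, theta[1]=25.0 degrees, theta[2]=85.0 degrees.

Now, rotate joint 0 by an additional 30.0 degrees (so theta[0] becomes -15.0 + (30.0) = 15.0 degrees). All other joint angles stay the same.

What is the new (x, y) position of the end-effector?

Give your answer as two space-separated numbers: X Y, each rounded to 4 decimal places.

Answer: 9.1075 13.9868

Derivation:
joint[0] = (0.0000, 0.0000)  (base)
link 0: phi[0] = 15 = 15 deg
  cos(15 deg) = 0.9659, sin(15 deg) = 0.2588
  joint[1] = (0.0000, 0.0000) + 11.6 * (0.9659, 0.2588) = (0.0000 + 11.2047, 0.0000 + 3.0023) = (11.2047, 3.0023)
link 1: phi[1] = 15 + 25 = 40 deg
  cos(40 deg) = 0.7660, sin(40 deg) = 0.6428
  joint[2] = (11.2047, 3.0023) + 4.6 * (0.7660, 0.6428) = (11.2047 + 3.5238, 3.0023 + 2.9568) = (14.7285, 5.9591)
link 2: phi[2] = 15 + 25 + 85 = 125 deg
  cos(125 deg) = -0.5736, sin(125 deg) = 0.8192
  joint[3] = (14.7285, 5.9591) + 9.8 * (-0.5736, 0.8192) = (14.7285 + -5.6210, 5.9591 + 8.0277) = (9.1075, 13.9868)
End effector: (9.1075, 13.9868)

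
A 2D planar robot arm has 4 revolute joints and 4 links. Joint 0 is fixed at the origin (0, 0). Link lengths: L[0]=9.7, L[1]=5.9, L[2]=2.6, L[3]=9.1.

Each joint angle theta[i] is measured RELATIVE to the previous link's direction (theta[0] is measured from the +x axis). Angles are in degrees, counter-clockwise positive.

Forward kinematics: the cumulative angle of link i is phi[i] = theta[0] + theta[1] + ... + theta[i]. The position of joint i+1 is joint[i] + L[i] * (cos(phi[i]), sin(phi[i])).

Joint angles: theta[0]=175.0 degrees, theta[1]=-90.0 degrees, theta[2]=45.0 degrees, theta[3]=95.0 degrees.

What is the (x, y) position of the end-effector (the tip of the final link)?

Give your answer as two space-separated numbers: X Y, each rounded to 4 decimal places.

Answer: -17.2548 2.2800

Derivation:
joint[0] = (0.0000, 0.0000)  (base)
link 0: phi[0] = 175 = 175 deg
  cos(175 deg) = -0.9962, sin(175 deg) = 0.0872
  joint[1] = (0.0000, 0.0000) + 9.7 * (-0.9962, 0.0872) = (0.0000 + -9.6631, 0.0000 + 0.8454) = (-9.6631, 0.8454)
link 1: phi[1] = 175 + -90 = 85 deg
  cos(85 deg) = 0.0872, sin(85 deg) = 0.9962
  joint[2] = (-9.6631, 0.8454) + 5.9 * (0.0872, 0.9962) = (-9.6631 + 0.5142, 0.8454 + 5.8775) = (-9.1489, 6.7230)
link 2: phi[2] = 175 + -90 + 45 = 130 deg
  cos(130 deg) = -0.6428, sin(130 deg) = 0.7660
  joint[3] = (-9.1489, 6.7230) + 2.6 * (-0.6428, 0.7660) = (-9.1489 + -1.6712, 6.7230 + 1.9917) = (-10.8201, 8.7147)
link 3: phi[3] = 175 + -90 + 45 + 95 = 225 deg
  cos(225 deg) = -0.7071, sin(225 deg) = -0.7071
  joint[4] = (-10.8201, 8.7147) + 9.1 * (-0.7071, -0.7071) = (-10.8201 + -6.4347, 8.7147 + -6.4347) = (-17.2548, 2.2800)
End effector: (-17.2548, 2.2800)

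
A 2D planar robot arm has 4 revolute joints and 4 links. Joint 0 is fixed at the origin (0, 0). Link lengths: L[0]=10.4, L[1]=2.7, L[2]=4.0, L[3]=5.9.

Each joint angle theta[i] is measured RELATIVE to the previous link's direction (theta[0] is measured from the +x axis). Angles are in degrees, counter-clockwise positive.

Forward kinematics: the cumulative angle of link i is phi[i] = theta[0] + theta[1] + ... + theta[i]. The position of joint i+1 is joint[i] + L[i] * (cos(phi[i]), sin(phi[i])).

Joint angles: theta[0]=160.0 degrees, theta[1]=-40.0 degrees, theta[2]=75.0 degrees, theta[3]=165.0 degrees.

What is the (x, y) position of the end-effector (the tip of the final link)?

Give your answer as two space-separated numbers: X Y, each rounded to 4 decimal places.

joint[0] = (0.0000, 0.0000)  (base)
link 0: phi[0] = 160 = 160 deg
  cos(160 deg) = -0.9397, sin(160 deg) = 0.3420
  joint[1] = (0.0000, 0.0000) + 10.4 * (-0.9397, 0.3420) = (0.0000 + -9.7728, 0.0000 + 3.5570) = (-9.7728, 3.5570)
link 1: phi[1] = 160 + -40 = 120 deg
  cos(120 deg) = -0.5000, sin(120 deg) = 0.8660
  joint[2] = (-9.7728, 3.5570) + 2.7 * (-0.5000, 0.8660) = (-9.7728 + -1.3500, 3.5570 + 2.3383) = (-11.1228, 5.8953)
link 2: phi[2] = 160 + -40 + 75 = 195 deg
  cos(195 deg) = -0.9659, sin(195 deg) = -0.2588
  joint[3] = (-11.1228, 5.8953) + 4 * (-0.9659, -0.2588) = (-11.1228 + -3.8637, 5.8953 + -1.0353) = (-14.9865, 4.8600)
link 3: phi[3] = 160 + -40 + 75 + 165 = 360 deg
  cos(360 deg) = 1.0000, sin(360 deg) = -0.0000
  joint[4] = (-14.9865, 4.8600) + 5.9 * (1.0000, -0.0000) = (-14.9865 + 5.9000, 4.8600 + -0.0000) = (-9.0865, 4.8600)
End effector: (-9.0865, 4.8600)

Answer: -9.0865 4.8600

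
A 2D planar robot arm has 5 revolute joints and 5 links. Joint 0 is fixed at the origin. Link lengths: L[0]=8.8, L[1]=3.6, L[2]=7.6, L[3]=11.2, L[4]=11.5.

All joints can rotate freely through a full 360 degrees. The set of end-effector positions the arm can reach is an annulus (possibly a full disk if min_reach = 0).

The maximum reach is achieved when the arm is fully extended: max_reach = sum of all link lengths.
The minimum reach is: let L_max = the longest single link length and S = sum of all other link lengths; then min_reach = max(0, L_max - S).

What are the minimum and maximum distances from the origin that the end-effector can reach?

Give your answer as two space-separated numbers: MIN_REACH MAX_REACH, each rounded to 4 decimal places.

Answer: 0.0000 42.7000

Derivation:
Link lengths: [8.8, 3.6, 7.6, 11.2, 11.5]
max_reach = 8.8 + 3.6 + 7.6 + 11.2 + 11.5 = 42.7
L_max = max([8.8, 3.6, 7.6, 11.2, 11.5]) = 11.5
S (sum of others) = 42.7 - 11.5 = 31.2
min_reach = max(0, 11.5 - 31.2) = max(0, -19.7) = 0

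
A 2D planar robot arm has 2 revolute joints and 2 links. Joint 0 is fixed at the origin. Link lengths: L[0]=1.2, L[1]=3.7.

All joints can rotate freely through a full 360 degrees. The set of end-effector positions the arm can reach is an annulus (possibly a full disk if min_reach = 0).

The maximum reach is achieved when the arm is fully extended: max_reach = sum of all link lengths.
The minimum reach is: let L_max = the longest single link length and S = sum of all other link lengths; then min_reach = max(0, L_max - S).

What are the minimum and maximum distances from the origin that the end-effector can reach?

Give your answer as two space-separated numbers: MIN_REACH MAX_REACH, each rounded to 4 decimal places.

Link lengths: [1.2, 3.7]
max_reach = 1.2 + 3.7 = 4.9
L_max = max([1.2, 3.7]) = 3.7
S (sum of others) = 4.9 - 3.7 = 1.2
min_reach = max(0, 3.7 - 1.2) = max(0, 2.5) = 2.5

Answer: 2.5000 4.9000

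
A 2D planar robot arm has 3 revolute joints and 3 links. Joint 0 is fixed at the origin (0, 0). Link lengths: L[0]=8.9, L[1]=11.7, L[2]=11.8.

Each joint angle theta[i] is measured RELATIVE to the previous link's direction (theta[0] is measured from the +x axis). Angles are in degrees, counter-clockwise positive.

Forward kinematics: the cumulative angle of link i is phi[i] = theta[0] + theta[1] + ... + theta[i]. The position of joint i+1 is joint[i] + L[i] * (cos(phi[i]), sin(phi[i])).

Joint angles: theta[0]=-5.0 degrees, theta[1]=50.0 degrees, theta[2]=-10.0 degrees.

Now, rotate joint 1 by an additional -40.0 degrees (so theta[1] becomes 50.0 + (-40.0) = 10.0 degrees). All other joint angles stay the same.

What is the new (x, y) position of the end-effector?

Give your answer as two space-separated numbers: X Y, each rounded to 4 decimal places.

Answer: 32.2767 -0.7844

Derivation:
joint[0] = (0.0000, 0.0000)  (base)
link 0: phi[0] = -5 = -5 deg
  cos(-5 deg) = 0.9962, sin(-5 deg) = -0.0872
  joint[1] = (0.0000, 0.0000) + 8.9 * (0.9962, -0.0872) = (0.0000 + 8.8661, 0.0000 + -0.7757) = (8.8661, -0.7757)
link 1: phi[1] = -5 + 10 = 5 deg
  cos(5 deg) = 0.9962, sin(5 deg) = 0.0872
  joint[2] = (8.8661, -0.7757) + 11.7 * (0.9962, 0.0872) = (8.8661 + 11.6555, -0.7757 + 1.0197) = (20.5216, 0.2440)
link 2: phi[2] = -5 + 10 + -10 = -5 deg
  cos(-5 deg) = 0.9962, sin(-5 deg) = -0.0872
  joint[3] = (20.5216, 0.2440) + 11.8 * (0.9962, -0.0872) = (20.5216 + 11.7551, 0.2440 + -1.0284) = (32.2767, -0.7844)
End effector: (32.2767, -0.7844)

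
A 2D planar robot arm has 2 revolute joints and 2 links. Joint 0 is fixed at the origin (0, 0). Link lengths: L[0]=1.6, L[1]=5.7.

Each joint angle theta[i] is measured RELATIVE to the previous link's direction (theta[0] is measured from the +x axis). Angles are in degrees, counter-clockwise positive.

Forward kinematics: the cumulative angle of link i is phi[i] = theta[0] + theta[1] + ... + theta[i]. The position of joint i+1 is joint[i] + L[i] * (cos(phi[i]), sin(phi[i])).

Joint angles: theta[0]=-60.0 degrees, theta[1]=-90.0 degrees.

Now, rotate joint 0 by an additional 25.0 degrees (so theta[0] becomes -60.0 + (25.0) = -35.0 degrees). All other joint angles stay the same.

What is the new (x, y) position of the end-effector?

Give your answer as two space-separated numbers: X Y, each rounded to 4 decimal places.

joint[0] = (0.0000, 0.0000)  (base)
link 0: phi[0] = -35 = -35 deg
  cos(-35 deg) = 0.8192, sin(-35 deg) = -0.5736
  joint[1] = (0.0000, 0.0000) + 1.6 * (0.8192, -0.5736) = (0.0000 + 1.3106, 0.0000 + -0.9177) = (1.3106, -0.9177)
link 1: phi[1] = -35 + -90 = -125 deg
  cos(-125 deg) = -0.5736, sin(-125 deg) = -0.8192
  joint[2] = (1.3106, -0.9177) + 5.7 * (-0.5736, -0.8192) = (1.3106 + -3.2694, -0.9177 + -4.6692) = (-1.9587, -5.5869)
End effector: (-1.9587, -5.5869)

Answer: -1.9587 -5.5869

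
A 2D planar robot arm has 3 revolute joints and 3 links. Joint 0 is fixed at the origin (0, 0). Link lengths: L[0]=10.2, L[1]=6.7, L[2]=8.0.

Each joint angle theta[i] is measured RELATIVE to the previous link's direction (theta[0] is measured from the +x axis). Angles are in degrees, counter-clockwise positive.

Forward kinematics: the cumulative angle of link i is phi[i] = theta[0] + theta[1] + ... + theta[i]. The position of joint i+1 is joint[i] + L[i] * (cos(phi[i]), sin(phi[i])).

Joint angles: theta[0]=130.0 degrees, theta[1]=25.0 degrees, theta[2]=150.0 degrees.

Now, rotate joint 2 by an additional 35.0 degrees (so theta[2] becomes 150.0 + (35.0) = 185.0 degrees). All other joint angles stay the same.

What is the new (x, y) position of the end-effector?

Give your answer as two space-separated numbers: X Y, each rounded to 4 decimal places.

joint[0] = (0.0000, 0.0000)  (base)
link 0: phi[0] = 130 = 130 deg
  cos(130 deg) = -0.6428, sin(130 deg) = 0.7660
  joint[1] = (0.0000, 0.0000) + 10.2 * (-0.6428, 0.7660) = (0.0000 + -6.5564, 0.0000 + 7.8137) = (-6.5564, 7.8137)
link 1: phi[1] = 130 + 25 = 155 deg
  cos(155 deg) = -0.9063, sin(155 deg) = 0.4226
  joint[2] = (-6.5564, 7.8137) + 6.7 * (-0.9063, 0.4226) = (-6.5564 + -6.0723, 7.8137 + 2.8315) = (-12.6287, 10.6452)
link 2: phi[2] = 130 + 25 + 185 = 340 deg
  cos(340 deg) = 0.9397, sin(340 deg) = -0.3420
  joint[3] = (-12.6287, 10.6452) + 8 * (0.9397, -0.3420) = (-12.6287 + 7.5175, 10.6452 + -2.7362) = (-5.1112, 7.9090)
End effector: (-5.1112, 7.9090)

Answer: -5.1112 7.9090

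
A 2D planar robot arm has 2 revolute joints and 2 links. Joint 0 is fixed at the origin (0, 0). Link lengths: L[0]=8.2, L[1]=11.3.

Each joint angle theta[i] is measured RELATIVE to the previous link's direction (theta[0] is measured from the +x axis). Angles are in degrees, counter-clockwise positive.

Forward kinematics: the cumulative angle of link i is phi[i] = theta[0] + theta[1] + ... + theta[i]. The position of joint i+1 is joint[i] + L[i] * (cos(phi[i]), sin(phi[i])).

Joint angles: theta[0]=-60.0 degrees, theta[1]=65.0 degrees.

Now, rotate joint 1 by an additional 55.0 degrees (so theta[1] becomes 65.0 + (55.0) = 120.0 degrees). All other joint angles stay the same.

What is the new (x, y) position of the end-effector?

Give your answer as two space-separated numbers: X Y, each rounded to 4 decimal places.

Answer: 9.7500 2.6847

Derivation:
joint[0] = (0.0000, 0.0000)  (base)
link 0: phi[0] = -60 = -60 deg
  cos(-60 deg) = 0.5000, sin(-60 deg) = -0.8660
  joint[1] = (0.0000, 0.0000) + 8.2 * (0.5000, -0.8660) = (0.0000 + 4.1000, 0.0000 + -7.1014) = (4.1000, -7.1014)
link 1: phi[1] = -60 + 120 = 60 deg
  cos(60 deg) = 0.5000, sin(60 deg) = 0.8660
  joint[2] = (4.1000, -7.1014) + 11.3 * (0.5000, 0.8660) = (4.1000 + 5.6500, -7.1014 + 9.7861) = (9.7500, 2.6847)
End effector: (9.7500, 2.6847)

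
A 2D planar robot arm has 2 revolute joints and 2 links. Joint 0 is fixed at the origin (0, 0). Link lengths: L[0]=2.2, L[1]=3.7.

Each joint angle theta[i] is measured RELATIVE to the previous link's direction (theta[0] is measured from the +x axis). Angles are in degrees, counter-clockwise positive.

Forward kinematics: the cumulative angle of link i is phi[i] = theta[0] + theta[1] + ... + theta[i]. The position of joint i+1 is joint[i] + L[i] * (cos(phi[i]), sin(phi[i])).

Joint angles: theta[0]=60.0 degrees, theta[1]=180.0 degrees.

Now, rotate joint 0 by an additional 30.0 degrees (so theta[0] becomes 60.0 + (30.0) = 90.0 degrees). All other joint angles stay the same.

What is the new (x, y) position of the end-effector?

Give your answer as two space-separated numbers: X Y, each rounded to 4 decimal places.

Answer: -0.0000 -1.5000

Derivation:
joint[0] = (0.0000, 0.0000)  (base)
link 0: phi[0] = 90 = 90 deg
  cos(90 deg) = 0.0000, sin(90 deg) = 1.0000
  joint[1] = (0.0000, 0.0000) + 2.2 * (0.0000, 1.0000) = (0.0000 + 0.0000, 0.0000 + 2.2000) = (0.0000, 2.2000)
link 1: phi[1] = 90 + 180 = 270 deg
  cos(270 deg) = -0.0000, sin(270 deg) = -1.0000
  joint[2] = (0.0000, 2.2000) + 3.7 * (-0.0000, -1.0000) = (0.0000 + -0.0000, 2.2000 + -3.7000) = (-0.0000, -1.5000)
End effector: (-0.0000, -1.5000)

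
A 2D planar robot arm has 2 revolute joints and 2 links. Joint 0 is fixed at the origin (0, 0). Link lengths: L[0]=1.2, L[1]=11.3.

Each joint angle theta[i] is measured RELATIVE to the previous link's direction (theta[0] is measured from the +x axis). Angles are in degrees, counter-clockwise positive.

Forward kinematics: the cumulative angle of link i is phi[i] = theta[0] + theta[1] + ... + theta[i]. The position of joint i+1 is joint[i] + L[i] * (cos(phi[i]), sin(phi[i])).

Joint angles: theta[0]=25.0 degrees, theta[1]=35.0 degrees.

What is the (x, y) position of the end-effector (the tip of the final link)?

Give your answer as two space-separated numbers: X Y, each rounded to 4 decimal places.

Answer: 6.7376 10.2932

Derivation:
joint[0] = (0.0000, 0.0000)  (base)
link 0: phi[0] = 25 = 25 deg
  cos(25 deg) = 0.9063, sin(25 deg) = 0.4226
  joint[1] = (0.0000, 0.0000) + 1.2 * (0.9063, 0.4226) = (0.0000 + 1.0876, 0.0000 + 0.5071) = (1.0876, 0.5071)
link 1: phi[1] = 25 + 35 = 60 deg
  cos(60 deg) = 0.5000, sin(60 deg) = 0.8660
  joint[2] = (1.0876, 0.5071) + 11.3 * (0.5000, 0.8660) = (1.0876 + 5.6500, 0.5071 + 9.7861) = (6.7376, 10.2932)
End effector: (6.7376, 10.2932)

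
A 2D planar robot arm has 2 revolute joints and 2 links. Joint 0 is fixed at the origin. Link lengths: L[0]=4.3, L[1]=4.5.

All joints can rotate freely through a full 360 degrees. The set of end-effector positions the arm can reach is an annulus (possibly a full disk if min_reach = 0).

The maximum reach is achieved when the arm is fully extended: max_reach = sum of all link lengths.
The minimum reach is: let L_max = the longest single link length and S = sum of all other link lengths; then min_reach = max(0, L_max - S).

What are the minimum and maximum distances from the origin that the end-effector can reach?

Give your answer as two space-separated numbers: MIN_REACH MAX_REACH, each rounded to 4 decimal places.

Answer: 0.2000 8.8000

Derivation:
Link lengths: [4.3, 4.5]
max_reach = 4.3 + 4.5 = 8.8
L_max = max([4.3, 4.5]) = 4.5
S (sum of others) = 8.8 - 4.5 = 4.3
min_reach = max(0, 4.5 - 4.3) = max(0, 0.2) = 0.2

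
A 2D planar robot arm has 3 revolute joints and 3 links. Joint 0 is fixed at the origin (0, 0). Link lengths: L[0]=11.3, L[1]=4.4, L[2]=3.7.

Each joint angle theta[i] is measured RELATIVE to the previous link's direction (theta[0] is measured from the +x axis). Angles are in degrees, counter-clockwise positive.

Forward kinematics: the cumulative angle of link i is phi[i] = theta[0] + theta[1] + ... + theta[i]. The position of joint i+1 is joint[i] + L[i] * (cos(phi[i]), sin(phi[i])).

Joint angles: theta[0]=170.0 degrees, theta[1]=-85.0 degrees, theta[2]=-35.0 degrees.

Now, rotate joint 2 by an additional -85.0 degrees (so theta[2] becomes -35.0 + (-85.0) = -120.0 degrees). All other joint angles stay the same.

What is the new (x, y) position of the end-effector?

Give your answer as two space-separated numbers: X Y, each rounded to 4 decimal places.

Answer: -7.7140 4.2232

Derivation:
joint[0] = (0.0000, 0.0000)  (base)
link 0: phi[0] = 170 = 170 deg
  cos(170 deg) = -0.9848, sin(170 deg) = 0.1736
  joint[1] = (0.0000, 0.0000) + 11.3 * (-0.9848, 0.1736) = (0.0000 + -11.1283, 0.0000 + 1.9622) = (-11.1283, 1.9622)
link 1: phi[1] = 170 + -85 = 85 deg
  cos(85 deg) = 0.0872, sin(85 deg) = 0.9962
  joint[2] = (-11.1283, 1.9622) + 4.4 * (0.0872, 0.9962) = (-11.1283 + 0.3835, 1.9622 + 4.3833) = (-10.7448, 6.3455)
link 2: phi[2] = 170 + -85 + -120 = -35 deg
  cos(-35 deg) = 0.8192, sin(-35 deg) = -0.5736
  joint[3] = (-10.7448, 6.3455) + 3.7 * (0.8192, -0.5736) = (-10.7448 + 3.0309, 6.3455 + -2.1222) = (-7.7140, 4.2232)
End effector: (-7.7140, 4.2232)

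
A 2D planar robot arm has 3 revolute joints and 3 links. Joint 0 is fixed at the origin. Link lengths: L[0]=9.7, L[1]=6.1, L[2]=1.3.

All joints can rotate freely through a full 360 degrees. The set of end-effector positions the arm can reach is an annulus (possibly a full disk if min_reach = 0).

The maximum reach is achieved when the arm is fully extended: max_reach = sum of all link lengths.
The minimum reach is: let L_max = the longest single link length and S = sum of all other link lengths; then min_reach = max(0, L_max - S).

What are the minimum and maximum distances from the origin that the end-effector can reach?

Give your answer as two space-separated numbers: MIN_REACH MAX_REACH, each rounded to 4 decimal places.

Link lengths: [9.7, 6.1, 1.3]
max_reach = 9.7 + 6.1 + 1.3 = 17.1
L_max = max([9.7, 6.1, 1.3]) = 9.7
S (sum of others) = 17.1 - 9.7 = 7.4
min_reach = max(0, 9.7 - 7.4) = max(0, 2.3) = 2.3

Answer: 2.3000 17.1000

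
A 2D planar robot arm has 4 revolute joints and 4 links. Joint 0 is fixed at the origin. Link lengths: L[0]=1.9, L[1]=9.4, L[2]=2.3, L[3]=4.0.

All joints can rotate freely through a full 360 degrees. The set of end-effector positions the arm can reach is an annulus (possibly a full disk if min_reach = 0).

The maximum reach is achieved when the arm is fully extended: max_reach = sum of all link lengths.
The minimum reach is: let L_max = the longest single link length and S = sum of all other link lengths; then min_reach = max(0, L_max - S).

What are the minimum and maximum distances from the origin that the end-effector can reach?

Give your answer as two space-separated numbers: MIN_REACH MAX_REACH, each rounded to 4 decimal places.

Answer: 1.2000 17.6000

Derivation:
Link lengths: [1.9, 9.4, 2.3, 4.0]
max_reach = 1.9 + 9.4 + 2.3 + 4 = 17.6
L_max = max([1.9, 9.4, 2.3, 4.0]) = 9.4
S (sum of others) = 17.6 - 9.4 = 8.2
min_reach = max(0, 9.4 - 8.2) = max(0, 1.2) = 1.2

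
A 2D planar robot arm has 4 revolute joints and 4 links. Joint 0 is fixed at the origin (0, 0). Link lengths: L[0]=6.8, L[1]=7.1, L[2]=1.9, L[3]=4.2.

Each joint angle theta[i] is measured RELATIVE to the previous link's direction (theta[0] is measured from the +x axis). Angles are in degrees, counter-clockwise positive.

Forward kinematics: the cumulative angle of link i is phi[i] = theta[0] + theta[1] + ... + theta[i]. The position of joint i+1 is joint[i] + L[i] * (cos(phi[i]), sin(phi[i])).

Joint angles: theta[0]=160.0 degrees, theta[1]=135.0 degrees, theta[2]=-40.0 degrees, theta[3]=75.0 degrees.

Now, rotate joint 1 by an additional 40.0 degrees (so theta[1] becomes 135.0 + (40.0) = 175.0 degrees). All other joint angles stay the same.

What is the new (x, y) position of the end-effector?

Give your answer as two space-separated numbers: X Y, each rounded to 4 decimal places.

Answer: 4.9840 -1.6675

Derivation:
joint[0] = (0.0000, 0.0000)  (base)
link 0: phi[0] = 160 = 160 deg
  cos(160 deg) = -0.9397, sin(160 deg) = 0.3420
  joint[1] = (0.0000, 0.0000) + 6.8 * (-0.9397, 0.3420) = (0.0000 + -6.3899, 0.0000 + 2.3257) = (-6.3899, 2.3257)
link 1: phi[1] = 160 + 175 = 335 deg
  cos(335 deg) = 0.9063, sin(335 deg) = -0.4226
  joint[2] = (-6.3899, 2.3257) + 7.1 * (0.9063, -0.4226) = (-6.3899 + 6.4348, 2.3257 + -3.0006) = (0.0449, -0.6749)
link 2: phi[2] = 160 + 175 + -40 = 295 deg
  cos(295 deg) = 0.4226, sin(295 deg) = -0.9063
  joint[3] = (0.0449, -0.6749) + 1.9 * (0.4226, -0.9063) = (0.0449 + 0.8030, -0.6749 + -1.7220) = (0.8479, -2.3968)
link 3: phi[3] = 160 + 175 + -40 + 75 = 370 deg
  cos(370 deg) = 0.9848, sin(370 deg) = 0.1736
  joint[4] = (0.8479, -2.3968) + 4.2 * (0.9848, 0.1736) = (0.8479 + 4.1362, -2.3968 + 0.7293) = (4.9840, -1.6675)
End effector: (4.9840, -1.6675)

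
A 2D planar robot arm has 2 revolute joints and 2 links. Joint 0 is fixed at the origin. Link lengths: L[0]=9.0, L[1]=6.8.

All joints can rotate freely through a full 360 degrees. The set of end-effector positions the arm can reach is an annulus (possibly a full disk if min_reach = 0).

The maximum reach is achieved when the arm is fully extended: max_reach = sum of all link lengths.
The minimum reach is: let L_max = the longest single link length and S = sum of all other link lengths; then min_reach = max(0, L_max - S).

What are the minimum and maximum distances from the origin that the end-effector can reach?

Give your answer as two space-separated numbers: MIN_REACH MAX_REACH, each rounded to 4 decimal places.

Link lengths: [9.0, 6.8]
max_reach = 9 + 6.8 = 15.8
L_max = max([9.0, 6.8]) = 9
S (sum of others) = 15.8 - 9 = 6.8
min_reach = max(0, 9 - 6.8) = max(0, 2.2) = 2.2

Answer: 2.2000 15.8000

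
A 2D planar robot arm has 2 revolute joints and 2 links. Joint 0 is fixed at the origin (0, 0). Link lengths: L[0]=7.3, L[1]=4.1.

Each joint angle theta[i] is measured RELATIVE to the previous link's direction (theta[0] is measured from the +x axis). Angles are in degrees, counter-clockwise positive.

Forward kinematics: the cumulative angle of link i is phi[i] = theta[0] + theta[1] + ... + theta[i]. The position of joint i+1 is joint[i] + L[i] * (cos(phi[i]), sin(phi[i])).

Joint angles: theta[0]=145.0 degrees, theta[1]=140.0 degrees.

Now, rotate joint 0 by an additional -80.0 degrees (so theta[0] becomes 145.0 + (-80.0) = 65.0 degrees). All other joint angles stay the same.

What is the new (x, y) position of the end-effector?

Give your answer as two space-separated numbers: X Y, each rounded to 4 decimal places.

Answer: -0.6307 4.8833

Derivation:
joint[0] = (0.0000, 0.0000)  (base)
link 0: phi[0] = 65 = 65 deg
  cos(65 deg) = 0.4226, sin(65 deg) = 0.9063
  joint[1] = (0.0000, 0.0000) + 7.3 * (0.4226, 0.9063) = (0.0000 + 3.0851, 0.0000 + 6.6160) = (3.0851, 6.6160)
link 1: phi[1] = 65 + 140 = 205 deg
  cos(205 deg) = -0.9063, sin(205 deg) = -0.4226
  joint[2] = (3.0851, 6.6160) + 4.1 * (-0.9063, -0.4226) = (3.0851 + -3.7159, 6.6160 + -1.7327) = (-0.6307, 4.8833)
End effector: (-0.6307, 4.8833)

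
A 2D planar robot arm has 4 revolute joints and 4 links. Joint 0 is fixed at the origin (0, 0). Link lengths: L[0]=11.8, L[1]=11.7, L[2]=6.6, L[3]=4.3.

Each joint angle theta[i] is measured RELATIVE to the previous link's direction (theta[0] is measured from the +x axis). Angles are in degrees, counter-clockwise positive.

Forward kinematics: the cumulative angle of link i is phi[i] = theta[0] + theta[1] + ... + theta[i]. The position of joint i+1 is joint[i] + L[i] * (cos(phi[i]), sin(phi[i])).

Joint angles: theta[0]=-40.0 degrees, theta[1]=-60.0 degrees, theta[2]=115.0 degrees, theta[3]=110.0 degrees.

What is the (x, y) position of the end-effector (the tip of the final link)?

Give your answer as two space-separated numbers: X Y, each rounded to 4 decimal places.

Answer: 10.9164 -13.8766

Derivation:
joint[0] = (0.0000, 0.0000)  (base)
link 0: phi[0] = -40 = -40 deg
  cos(-40 deg) = 0.7660, sin(-40 deg) = -0.6428
  joint[1] = (0.0000, 0.0000) + 11.8 * (0.7660, -0.6428) = (0.0000 + 9.0393, 0.0000 + -7.5849) = (9.0393, -7.5849)
link 1: phi[1] = -40 + -60 = -100 deg
  cos(-100 deg) = -0.1736, sin(-100 deg) = -0.9848
  joint[2] = (9.0393, -7.5849) + 11.7 * (-0.1736, -0.9848) = (9.0393 + -2.0317, -7.5849 + -11.5223) = (7.0076, -19.1071)
link 2: phi[2] = -40 + -60 + 115 = 15 deg
  cos(15 deg) = 0.9659, sin(15 deg) = 0.2588
  joint[3] = (7.0076, -19.1071) + 6.6 * (0.9659, 0.2588) = (7.0076 + 6.3751, -19.1071 + 1.7082) = (13.3828, -17.3989)
link 3: phi[3] = -40 + -60 + 115 + 110 = 125 deg
  cos(125 deg) = -0.5736, sin(125 deg) = 0.8192
  joint[4] = (13.3828, -17.3989) + 4.3 * (-0.5736, 0.8192) = (13.3828 + -2.4664, -17.3989 + 3.5224) = (10.9164, -13.8766)
End effector: (10.9164, -13.8766)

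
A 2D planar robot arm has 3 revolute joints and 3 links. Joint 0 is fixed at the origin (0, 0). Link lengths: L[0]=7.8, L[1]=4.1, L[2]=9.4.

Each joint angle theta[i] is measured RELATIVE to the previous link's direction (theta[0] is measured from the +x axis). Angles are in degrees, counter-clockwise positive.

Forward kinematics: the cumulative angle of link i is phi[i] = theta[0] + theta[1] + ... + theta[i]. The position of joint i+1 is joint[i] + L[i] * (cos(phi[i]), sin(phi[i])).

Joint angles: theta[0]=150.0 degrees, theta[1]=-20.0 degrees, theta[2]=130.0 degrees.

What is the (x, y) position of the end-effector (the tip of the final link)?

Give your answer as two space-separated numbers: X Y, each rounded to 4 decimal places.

Answer: -11.0227 -2.2164

Derivation:
joint[0] = (0.0000, 0.0000)  (base)
link 0: phi[0] = 150 = 150 deg
  cos(150 deg) = -0.8660, sin(150 deg) = 0.5000
  joint[1] = (0.0000, 0.0000) + 7.8 * (-0.8660, 0.5000) = (0.0000 + -6.7550, 0.0000 + 3.9000) = (-6.7550, 3.9000)
link 1: phi[1] = 150 + -20 = 130 deg
  cos(130 deg) = -0.6428, sin(130 deg) = 0.7660
  joint[2] = (-6.7550, 3.9000) + 4.1 * (-0.6428, 0.7660) = (-6.7550 + -2.6354, 3.9000 + 3.1408) = (-9.3904, 7.0408)
link 2: phi[2] = 150 + -20 + 130 = 260 deg
  cos(260 deg) = -0.1736, sin(260 deg) = -0.9848
  joint[3] = (-9.3904, 7.0408) + 9.4 * (-0.1736, -0.9848) = (-9.3904 + -1.6323, 7.0408 + -9.2572) = (-11.0227, -2.2164)
End effector: (-11.0227, -2.2164)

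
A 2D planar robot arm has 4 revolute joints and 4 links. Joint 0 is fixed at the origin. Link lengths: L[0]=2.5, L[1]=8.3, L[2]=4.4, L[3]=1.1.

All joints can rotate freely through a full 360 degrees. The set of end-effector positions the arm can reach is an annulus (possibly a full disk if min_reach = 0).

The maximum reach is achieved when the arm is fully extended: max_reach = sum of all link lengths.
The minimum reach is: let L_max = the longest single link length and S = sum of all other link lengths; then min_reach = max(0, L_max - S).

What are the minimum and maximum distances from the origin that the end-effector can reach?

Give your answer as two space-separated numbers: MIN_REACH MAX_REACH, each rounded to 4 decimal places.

Link lengths: [2.5, 8.3, 4.4, 1.1]
max_reach = 2.5 + 8.3 + 4.4 + 1.1 = 16.3
L_max = max([2.5, 8.3, 4.4, 1.1]) = 8.3
S (sum of others) = 16.3 - 8.3 = 8
min_reach = max(0, 8.3 - 8) = max(0, 0.3) = 0.3

Answer: 0.3000 16.3000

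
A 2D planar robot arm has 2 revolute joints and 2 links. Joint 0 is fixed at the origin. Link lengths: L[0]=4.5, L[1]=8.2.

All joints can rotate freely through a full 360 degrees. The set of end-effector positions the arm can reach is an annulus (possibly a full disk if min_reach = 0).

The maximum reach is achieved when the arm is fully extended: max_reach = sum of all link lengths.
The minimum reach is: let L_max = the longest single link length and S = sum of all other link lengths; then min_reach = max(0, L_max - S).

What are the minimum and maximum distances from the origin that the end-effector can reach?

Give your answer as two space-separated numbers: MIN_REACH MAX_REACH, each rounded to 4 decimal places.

Link lengths: [4.5, 8.2]
max_reach = 4.5 + 8.2 = 12.7
L_max = max([4.5, 8.2]) = 8.2
S (sum of others) = 12.7 - 8.2 = 4.5
min_reach = max(0, 8.2 - 4.5) = max(0, 3.7) = 3.7

Answer: 3.7000 12.7000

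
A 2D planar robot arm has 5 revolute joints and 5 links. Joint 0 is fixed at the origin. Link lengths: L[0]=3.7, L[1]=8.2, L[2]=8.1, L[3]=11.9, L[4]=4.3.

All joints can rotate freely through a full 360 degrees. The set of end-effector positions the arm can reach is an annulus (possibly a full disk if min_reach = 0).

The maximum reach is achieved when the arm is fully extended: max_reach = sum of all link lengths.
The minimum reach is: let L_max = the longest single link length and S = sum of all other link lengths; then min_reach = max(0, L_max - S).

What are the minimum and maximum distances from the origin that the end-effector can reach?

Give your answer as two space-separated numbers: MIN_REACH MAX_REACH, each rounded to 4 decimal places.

Answer: 0.0000 36.2000

Derivation:
Link lengths: [3.7, 8.2, 8.1, 11.9, 4.3]
max_reach = 3.7 + 8.2 + 8.1 + 11.9 + 4.3 = 36.2
L_max = max([3.7, 8.2, 8.1, 11.9, 4.3]) = 11.9
S (sum of others) = 36.2 - 11.9 = 24.3
min_reach = max(0, 11.9 - 24.3) = max(0, -12.4) = 0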